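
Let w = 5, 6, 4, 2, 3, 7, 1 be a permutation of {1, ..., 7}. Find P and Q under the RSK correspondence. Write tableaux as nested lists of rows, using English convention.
P = [[1, 3, 7], [2, 6], [4], [5]], Q = [[1, 2, 6], [3, 5], [4], [7]]

Insert each entry of the permutation into P by Schensted row insertion, recording in Q the position of each new cell.

Insert 5: appended to row 1. P = [[5]], Q = [[1]].
Insert 6: appended to row 1. P = [[5, 6]], Q = [[1, 2]].
Insert 4: 4 bumps 5 from row 1; 5 starts row 2. P = [[4, 6], [5]], Q = [[1, 2], [3]].
Insert 2: 2 bumps 4 from row 1; 4 bumps 5 from row 2; 5 starts row 3. P = [[2, 6], [4], [5]], Q = [[1, 2], [3], [4]].
Insert 3: 3 bumps 6 from row 1; 6 appends to row 2. P = [[2, 3], [4, 6], [5]], Q = [[1, 2], [3, 5], [4]].
Insert 7: appended to row 1. P = [[2, 3, 7], [4, 6], [5]], Q = [[1, 2, 6], [3, 5], [4]].
Insert 1: 1 bumps 2 from row 1; 2 bumps 4 from row 2; 4 bumps 5 from row 3; 5 starts row 4. P = [[1, 3, 7], [2, 6], [4], [5]], Q = [[1, 2, 6], [3, 5], [4], [7]].

So P = [[1, 3, 7], [2, 6], [4], [5]], Q = [[1, 2, 6], [3, 5], [4], [7]].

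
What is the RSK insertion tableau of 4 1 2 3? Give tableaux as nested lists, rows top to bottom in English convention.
Insert 4: appended to row 1. P = [[4]].
Insert 1: 1 bumps 4 from row 1; 4 starts row 2. P = [[1], [4]].
Insert 2: appended to row 1. P = [[1, 2], [4]].
Insert 3: appended to row 1. P = [[1, 2, 3], [4]].

So P = [[1, 2, 3], [4]].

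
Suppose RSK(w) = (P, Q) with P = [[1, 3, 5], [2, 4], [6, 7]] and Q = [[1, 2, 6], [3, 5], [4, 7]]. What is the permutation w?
Reverse the RSK construction: for i from n down to 1, find the cell of Q containing i, remove the entry at that cell from P, and reverse-bump it up through P; the value ejected from row 1 is w(i).

Step i=7: Q has 7 at row 3, column 2; remove 7 from row 3 of P and reverse-bump: 7 enters row 2 and ejects 4; 4 enters row 1 and ejects 3. So w(7) = 3. P is now [[1, 4, 5], [2, 7], [6]].
Step i=6: Q has 6 at row 1, column 3; remove that cell from P, ejecting 5. So w(6) = 5. P is now [[1, 4], [2, 7], [6]].
Step i=5: Q has 5 at row 2, column 2; remove 7 from row 2 of P and reverse-bump: 7 enters row 1 and ejects 4. So w(5) = 4. P is now [[1, 7], [2], [6]].
Step i=4: Q has 4 at row 3, column 1; remove 6 from row 3 of P and reverse-bump: 6 enters row 2 and ejects 2; 2 enters row 1 and ejects 1. So w(4) = 1. P is now [[2, 7], [6]].
Step i=3: Q has 3 at row 2, column 1; remove 6 from row 2 of P and reverse-bump: 6 enters row 1 and ejects 2. So w(3) = 2. P is now [[6, 7]].
Step i=2: Q has 2 at row 1, column 2; remove that cell from P, ejecting 7. So w(2) = 7. P is now [[6]].
Step i=1: Q has 1 at row 1, column 1; remove that cell from P, ejecting 6. So w(1) = 6. P is now [].

So w = 6 7 2 1 4 5 3.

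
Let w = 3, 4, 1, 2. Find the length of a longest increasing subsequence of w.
2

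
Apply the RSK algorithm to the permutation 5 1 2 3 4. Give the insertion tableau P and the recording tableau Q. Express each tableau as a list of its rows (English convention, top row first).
P = [[1, 2, 3, 4], [5]], Q = [[1, 3, 4, 5], [2]]

Insert each entry of the permutation into P by Schensted row insertion, recording in Q the position of each new cell.

Insert 5: appended to row 1. P = [[5]].
Insert 1: 1 bumps 5 from row 1; 5 starts row 2. P = [[1], [5]].
Insert 2: appended to row 1. P = [[1, 2], [5]].
Insert 3: appended to row 1. P = [[1, 2, 3], [5]].
Insert 4: appended to row 1. P = [[1, 2, 3, 4], [5]].

So P = [[1, 2, 3, 4], [5]], Q = [[1, 3, 4, 5], [2]].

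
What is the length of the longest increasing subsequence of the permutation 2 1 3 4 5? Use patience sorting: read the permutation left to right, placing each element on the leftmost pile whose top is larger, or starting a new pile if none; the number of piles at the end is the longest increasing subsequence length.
2: new pile. tops = [2]
1: onto pile 1 (replacing 2). tops = [1]
3: new pile. tops = [1, 3]
4: new pile. tops = [1, 3, 4]
5: new pile. tops = [1, 3, 4, 5]

4 piles, so the longest increasing subsequence has length 4.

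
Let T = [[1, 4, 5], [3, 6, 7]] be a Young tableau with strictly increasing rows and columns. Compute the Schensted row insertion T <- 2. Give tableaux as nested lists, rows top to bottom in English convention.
In row 1, 2 replaces 4 (the leftmost entry greater than 2); 4 is bumped to row 2. In row 2, 4 replaces 6 (the leftmost entry greater than 4); 6 is bumped to row 3. 6 starts a new row 3. The new tableau is [[1, 2, 5], [3, 4, 7], [6]].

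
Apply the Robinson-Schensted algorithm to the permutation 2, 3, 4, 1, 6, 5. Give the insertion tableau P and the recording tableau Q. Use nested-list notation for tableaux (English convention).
Insert each entry of the permutation into P by Schensted row insertion, recording in Q the position of each new cell.

After inserting 2: P = [[2]].
After inserting 3: P = [[2, 3]].
After inserting 4: P = [[2, 3, 4]].
After inserting 1: P = [[1, 3, 4], [2]].
After inserting 6: P = [[1, 3, 4, 6], [2]].
After inserting 5: P = [[1, 3, 4, 5], [2, 6]].

So P = [[1, 3, 4, 5], [2, 6]], Q = [[1, 2, 3, 5], [4, 6]].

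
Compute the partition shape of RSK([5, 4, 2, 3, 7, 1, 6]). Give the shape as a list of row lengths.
Row-insert each entry into an empty tableau.

After inserting 5: P = [[5]].
After inserting 4: P = [[4], [5]].
After inserting 2: P = [[2], [4], [5]].
After inserting 3: P = [[2, 3], [4], [5]].
After inserting 7: P = [[2, 3, 7], [4], [5]].
After inserting 1: P = [[1, 3, 7], [2], [4], [5]].
After inserting 6: P = [[1, 3, 6], [2, 7], [4], [5]].

The final insertion tableau P = [[1, 3, 6], [2, 7], [4], [5]] has shape [3, 2, 1, 1].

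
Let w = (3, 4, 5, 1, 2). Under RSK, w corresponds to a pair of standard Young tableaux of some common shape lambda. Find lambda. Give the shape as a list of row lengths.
[3, 2]

Row-insert each entry into an empty tableau.

After inserting 3: P = [[3]].
After inserting 4: P = [[3, 4]].
After inserting 5: P = [[3, 4, 5]].
After inserting 1: P = [[1, 4, 5], [3]].
After inserting 2: P = [[1, 2, 5], [3, 4]].

The final insertion tableau P = [[1, 2, 5], [3, 4]] has shape [3, 2].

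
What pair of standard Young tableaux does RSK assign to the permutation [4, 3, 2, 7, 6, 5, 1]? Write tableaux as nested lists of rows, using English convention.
P = [[1, 5], [2, 6], [3, 7], [4]], Q = [[1, 4], [2, 5], [3, 6], [7]]

Insert each entry of the permutation into P by Schensted row insertion, recording in Q the position of each new cell.

After inserting 4: P = [[4]].
After inserting 3: P = [[3], [4]].
After inserting 2: P = [[2], [3], [4]].
After inserting 7: P = [[2, 7], [3], [4]].
After inserting 6: P = [[2, 6], [3, 7], [4]].
After inserting 5: P = [[2, 5], [3, 6], [4, 7]].
After inserting 1: P = [[1, 5], [2, 6], [3, 7], [4]].

So P = [[1, 5], [2, 6], [3, 7], [4]], Q = [[1, 4], [2, 5], [3, 6], [7]].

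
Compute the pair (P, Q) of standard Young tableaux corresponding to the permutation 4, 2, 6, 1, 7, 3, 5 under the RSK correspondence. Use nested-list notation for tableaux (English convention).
P = [[1, 3, 5], [2, 6, 7], [4]], Q = [[1, 3, 5], [2, 6, 7], [4]]

Insert each entry of the permutation into P by Schensted row insertion, recording in Q the position of each new cell.

Insert 4: appended to row 1. P = [[4]], Q = [[1]].
Insert 2: 2 bumps 4 from row 1; 4 starts row 2. P = [[2], [4]], Q = [[1], [2]].
Insert 6: appended to row 1. P = [[2, 6], [4]], Q = [[1, 3], [2]].
Insert 1: 1 bumps 2 from row 1; 2 bumps 4 from row 2; 4 starts row 3. P = [[1, 6], [2], [4]], Q = [[1, 3], [2], [4]].
Insert 7: appended to row 1. P = [[1, 6, 7], [2], [4]], Q = [[1, 3, 5], [2], [4]].
Insert 3: 3 bumps 6 from row 1; 6 appends to row 2. P = [[1, 3, 7], [2, 6], [4]], Q = [[1, 3, 5], [2, 6], [4]].
Insert 5: 5 bumps 7 from row 1; 7 appends to row 2. P = [[1, 3, 5], [2, 6, 7], [4]], Q = [[1, 3, 5], [2, 6, 7], [4]].

So P = [[1, 3, 5], [2, 6, 7], [4]], Q = [[1, 3, 5], [2, 6, 7], [4]].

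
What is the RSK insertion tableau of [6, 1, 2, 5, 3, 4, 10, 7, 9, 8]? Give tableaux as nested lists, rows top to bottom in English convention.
P = [[1, 2, 3, 4, 7, 8], [5, 9], [6, 10]]

Insert 6: appended to row 1. P = [[6]].
Insert 1: 1 bumps 6 from row 1; 6 starts row 2. P = [[1], [6]].
Insert 2: appended to row 1. P = [[1, 2], [6]].
Insert 5: appended to row 1. P = [[1, 2, 5], [6]].
Insert 3: 3 bumps 5 from row 1; 5 bumps 6 from row 2; 6 starts row 3. P = [[1, 2, 3], [5], [6]].
Insert 4: appended to row 1. P = [[1, 2, 3, 4], [5], [6]].
Insert 10: appended to row 1. P = [[1, 2, 3, 4, 10], [5], [6]].
Insert 7: 7 bumps 10 from row 1; 10 appends to row 2. P = [[1, 2, 3, 4, 7], [5, 10], [6]].
Insert 9: appended to row 1. P = [[1, 2, 3, 4, 7, 9], [5, 10], [6]].
Insert 8: 8 bumps 9 from row 1; 9 bumps 10 from row 2; 10 appends to row 3. P = [[1, 2, 3, 4, 7, 8], [5, 9], [6, 10]].

So P = [[1, 2, 3, 4, 7, 8], [5, 9], [6, 10]].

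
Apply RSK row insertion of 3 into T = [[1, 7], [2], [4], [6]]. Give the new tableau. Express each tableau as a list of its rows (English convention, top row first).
In row 1, 3 replaces 7 (the leftmost entry greater than 3); 7 is bumped to row 2. 7 is appended to row 2. The new tableau is [[1, 3], [2, 7], [4], [6]].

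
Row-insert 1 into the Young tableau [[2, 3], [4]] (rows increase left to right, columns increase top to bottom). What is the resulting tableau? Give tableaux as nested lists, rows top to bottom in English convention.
[[1, 3], [2], [4]]

In row 1, 1 replaces 2 (the leftmost entry greater than 1); 2 is bumped to row 2. In row 2, 2 replaces 4 (the leftmost entry greater than 2); 4 is bumped to row 3. 4 starts a new row 3. The new tableau is [[1, 3], [2], [4]].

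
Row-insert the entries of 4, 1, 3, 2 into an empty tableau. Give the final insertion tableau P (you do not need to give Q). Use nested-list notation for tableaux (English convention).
P = [[1, 2], [3], [4]]

Insert 4: appended to row 1. P = [[4]].
Insert 1: 1 bumps 4 from row 1; 4 starts row 2. P = [[1], [4]].
Insert 3: appended to row 1. P = [[1, 3], [4]].
Insert 2: 2 bumps 3 from row 1; 3 bumps 4 from row 2; 4 starts row 3. P = [[1, 2], [3], [4]].

So P = [[1, 2], [3], [4]].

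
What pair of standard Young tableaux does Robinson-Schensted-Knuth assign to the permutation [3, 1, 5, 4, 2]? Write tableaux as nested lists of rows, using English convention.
Insert each entry of the permutation into P by Schensted row insertion, recording in Q the position of each new cell.

Insert 3: appended to row 1. P = [[3]], Q = [[1]].
Insert 1: 1 bumps 3 from row 1; 3 starts row 2. P = [[1], [3]], Q = [[1], [2]].
Insert 5: appended to row 1. P = [[1, 5], [3]], Q = [[1, 3], [2]].
Insert 4: 4 bumps 5 from row 1; 5 appends to row 2. P = [[1, 4], [3, 5]], Q = [[1, 3], [2, 4]].
Insert 2: 2 bumps 4 from row 1; 4 bumps 5 from row 2; 5 starts row 3. P = [[1, 2], [3, 4], [5]], Q = [[1, 3], [2, 4], [5]].

So P = [[1, 2], [3, 4], [5]], Q = [[1, 3], [2, 4], [5]].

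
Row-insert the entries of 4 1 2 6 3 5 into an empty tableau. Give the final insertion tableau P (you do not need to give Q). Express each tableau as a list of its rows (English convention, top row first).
P = [[1, 2, 3, 5], [4, 6]]

Insert 4: appended to row 1. P = [[4]].
Insert 1: 1 bumps 4 from row 1; 4 starts row 2. P = [[1], [4]].
Insert 2: appended to row 1. P = [[1, 2], [4]].
Insert 6: appended to row 1. P = [[1, 2, 6], [4]].
Insert 3: 3 bumps 6 from row 1; 6 appends to row 2. P = [[1, 2, 3], [4, 6]].
Insert 5: appended to row 1. P = [[1, 2, 3, 5], [4, 6]].

So P = [[1, 2, 3, 5], [4, 6]].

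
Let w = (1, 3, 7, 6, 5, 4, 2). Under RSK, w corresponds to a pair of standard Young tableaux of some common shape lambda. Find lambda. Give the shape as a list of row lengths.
Row-insert each entry into an empty tableau.

After inserting 1: P = [[1]].
After inserting 3: P = [[1, 3]].
After inserting 7: P = [[1, 3, 7]].
After inserting 6: P = [[1, 3, 6], [7]].
After inserting 5: P = [[1, 3, 5], [6], [7]].
After inserting 4: P = [[1, 3, 4], [5], [6], [7]].
After inserting 2: P = [[1, 2, 4], [3], [5], [6], [7]].

The final insertion tableau P = [[1, 2, 4], [3], [5], [6], [7]] has shape [3, 1, 1, 1, 1].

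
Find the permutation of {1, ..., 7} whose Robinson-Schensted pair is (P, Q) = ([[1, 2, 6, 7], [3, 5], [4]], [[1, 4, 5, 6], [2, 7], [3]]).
4 3 1 5 6 7 2

Reverse the RSK construction: for i from n down to 1, find the cell of Q containing i, remove the entry at that cell from P, and reverse-bump it up through P; the value ejected from row 1 is w(i).

Step i=7: Q has 7 at row 2, column 2; remove 5 from row 2 of P and reverse-bump: 5 enters row 1 and ejects 2. So w(7) = 2. P is now [[1, 5, 6, 7], [3], [4]].
Step i=6: Q has 6 at row 1, column 4; remove that cell from P, ejecting 7. So w(6) = 7. P is now [[1, 5, 6], [3], [4]].
Step i=5: Q has 5 at row 1, column 3; remove that cell from P, ejecting 6. So w(5) = 6. P is now [[1, 5], [3], [4]].
Step i=4: Q has 4 at row 1, column 2; remove that cell from P, ejecting 5. So w(4) = 5. P is now [[1], [3], [4]].
Step i=3: Q has 3 at row 3, column 1; remove 4 from row 3 of P and reverse-bump: 4 enters row 2 and ejects 3; 3 enters row 1 and ejects 1. So w(3) = 1. P is now [[3], [4]].
Step i=2: Q has 2 at row 2, column 1; remove 4 from row 2 of P and reverse-bump: 4 enters row 1 and ejects 3. So w(2) = 3. P is now [[4]].
Step i=1: Q has 1 at row 1, column 1; remove that cell from P, ejecting 4. So w(1) = 4. P is now [].

So w = 4 3 1 5 6 7 2.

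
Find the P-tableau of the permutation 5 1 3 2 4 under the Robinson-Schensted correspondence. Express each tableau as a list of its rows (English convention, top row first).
P = [[1, 2, 4], [3], [5]]

After inserting 5: P = [[5]].
After inserting 1: P = [[1], [5]].
After inserting 3: P = [[1, 3], [5]].
After inserting 2: P = [[1, 2], [3], [5]].
After inserting 4: P = [[1, 2, 4], [3], [5]].

So P = [[1, 2, 4], [3], [5]].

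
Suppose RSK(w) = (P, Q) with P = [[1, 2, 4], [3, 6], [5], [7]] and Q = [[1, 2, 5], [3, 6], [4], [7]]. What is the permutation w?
Reverse the RSK construction: for i from n down to 1, find the cell of Q containing i, remove the entry at that cell from P, and reverse-bump it up through P; the value ejected from row 1 is w(i).

Step i=7: Q has 7 at row 4, column 1; remove 7 from row 4 of P and reverse-bump: 7 enters row 3 and ejects 5; 5 enters row 2 and ejects 3; 3 enters row 1 and ejects 2. So w(7) = 2. P is now [[1, 3, 4], [5, 6], [7]].
Step i=6: Q has 6 at row 2, column 2; remove 6 from row 2 of P and reverse-bump: 6 enters row 1 and ejects 4. So w(6) = 4. P is now [[1, 3, 6], [5], [7]].
Step i=5: Q has 5 at row 1, column 3; remove that cell from P, ejecting 6. So w(5) = 6. P is now [[1, 3], [5], [7]].
Step i=4: Q has 4 at row 3, column 1; remove 7 from row 3 of P and reverse-bump: 7 enters row 2 and ejects 5; 5 enters row 1 and ejects 3. So w(4) = 3. P is now [[1, 5], [7]].
Step i=3: Q has 3 at row 2, column 1; remove 7 from row 2 of P and reverse-bump: 7 enters row 1 and ejects 5. So w(3) = 5. P is now [[1, 7]].
Step i=2: Q has 2 at row 1, column 2; remove that cell from P, ejecting 7. So w(2) = 7. P is now [[1]].
Step i=1: Q has 1 at row 1, column 1; remove that cell from P, ejecting 1. So w(1) = 1. P is now [].

So w = 1 7 5 3 6 4 2.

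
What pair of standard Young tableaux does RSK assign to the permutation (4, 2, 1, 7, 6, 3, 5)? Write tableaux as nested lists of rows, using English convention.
Insert each entry of the permutation into P by Schensted row insertion, recording in Q the position of each new cell.

After inserting 4: P = [[4]].
After inserting 2: P = [[2], [4]].
After inserting 1: P = [[1], [2], [4]].
After inserting 7: P = [[1, 7], [2], [4]].
After inserting 6: P = [[1, 6], [2, 7], [4]].
After inserting 3: P = [[1, 3], [2, 6], [4, 7]].
After inserting 5: P = [[1, 3, 5], [2, 6], [4, 7]].

So P = [[1, 3, 5], [2, 6], [4, 7]], Q = [[1, 4, 7], [2, 5], [3, 6]].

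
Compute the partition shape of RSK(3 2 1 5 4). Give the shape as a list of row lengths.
[2, 2, 1]

Row-insert each entry into an empty tableau.

After inserting 3: P = [[3]].
After inserting 2: P = [[2], [3]].
After inserting 1: P = [[1], [2], [3]].
After inserting 5: P = [[1, 5], [2], [3]].
After inserting 4: P = [[1, 4], [2, 5], [3]].

The final insertion tableau P = [[1, 4], [2, 5], [3]] has shape [2, 2, 1].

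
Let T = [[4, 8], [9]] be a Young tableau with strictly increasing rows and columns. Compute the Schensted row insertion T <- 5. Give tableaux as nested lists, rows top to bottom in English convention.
In row 1, 5 replaces 8 (the leftmost entry greater than 5); 8 is bumped to row 2. In row 2, 8 replaces 9 (the leftmost entry greater than 8); 9 is bumped to row 3. 9 starts a new row 3. The new tableau is [[4, 5], [8], [9]].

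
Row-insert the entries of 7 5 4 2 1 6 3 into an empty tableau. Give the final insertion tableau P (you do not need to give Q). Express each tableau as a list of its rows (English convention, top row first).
P = [[1, 3], [2, 6], [4], [5], [7]]

Insert 7: appended to row 1. P = [[7]].
Insert 5: 5 bumps 7 from row 1; 7 starts row 2. P = [[5], [7]].
Insert 4: 4 bumps 5 from row 1; 5 bumps 7 from row 2; 7 starts row 3. P = [[4], [5], [7]].
Insert 2: 2 bumps 4 from row 1; 4 bumps 5 from row 2; 5 bumps 7 from row 3; 7 starts row 4. P = [[2], [4], [5], [7]].
Insert 1: 1 bumps 2 from row 1; 2 bumps 4 from row 2; 4 bumps 5 from row 3; 5 bumps 7 from row 4; 7 starts row 5. P = [[1], [2], [4], [5], [7]].
Insert 6: appended to row 1. P = [[1, 6], [2], [4], [5], [7]].
Insert 3: 3 bumps 6 from row 1; 6 appends to row 2. P = [[1, 3], [2, 6], [4], [5], [7]].

So P = [[1, 3], [2, 6], [4], [5], [7]].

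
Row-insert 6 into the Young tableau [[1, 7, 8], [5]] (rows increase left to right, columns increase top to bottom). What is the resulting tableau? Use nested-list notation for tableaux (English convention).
[[1, 6, 8], [5, 7]]

In row 1, 6 replaces 7 (the leftmost entry greater than 6); 7 is bumped to row 2. 7 is appended to row 2. The new tableau is [[1, 6, 8], [5, 7]].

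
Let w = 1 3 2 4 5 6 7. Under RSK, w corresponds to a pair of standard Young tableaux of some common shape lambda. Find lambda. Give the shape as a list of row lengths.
Row-insert each entry into an empty tableau.

After inserting 1: P = [[1]].
After inserting 3: P = [[1, 3]].
After inserting 2: P = [[1, 2], [3]].
After inserting 4: P = [[1, 2, 4], [3]].
After inserting 5: P = [[1, 2, 4, 5], [3]].
After inserting 6: P = [[1, 2, 4, 5, 6], [3]].
After inserting 7: P = [[1, 2, 4, 5, 6, 7], [3]].

The final insertion tableau P = [[1, 2, 4, 5, 6, 7], [3]] has shape [6, 1].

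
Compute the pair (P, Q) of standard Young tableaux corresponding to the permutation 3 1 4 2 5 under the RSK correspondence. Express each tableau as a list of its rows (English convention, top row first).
Insert each entry of the permutation into P by Schensted row insertion, recording in Q the position of each new cell.

Insert 3: appended to row 1. P = [[3]], Q = [[1]].
Insert 1: 1 bumps 3 from row 1; 3 starts row 2. P = [[1], [3]], Q = [[1], [2]].
Insert 4: appended to row 1. P = [[1, 4], [3]], Q = [[1, 3], [2]].
Insert 2: 2 bumps 4 from row 1; 4 appends to row 2. P = [[1, 2], [3, 4]], Q = [[1, 3], [2, 4]].
Insert 5: appended to row 1. P = [[1, 2, 5], [3, 4]], Q = [[1, 3, 5], [2, 4]].

So P = [[1, 2, 5], [3, 4]], Q = [[1, 3, 5], [2, 4]].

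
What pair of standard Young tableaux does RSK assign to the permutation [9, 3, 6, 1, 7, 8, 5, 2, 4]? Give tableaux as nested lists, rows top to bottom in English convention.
Insert each entry of the permutation into P by Schensted row insertion, recording in Q the position of each new cell.

Insert 9: appended to row 1. P = [[9]].
Insert 3: 3 bumps 9 from row 1; 9 starts row 2. P = [[3], [9]].
Insert 6: appended to row 1. P = [[3, 6], [9]].
Insert 1: 1 bumps 3 from row 1; 3 bumps 9 from row 2; 9 starts row 3. P = [[1, 6], [3], [9]].
Insert 7: appended to row 1. P = [[1, 6, 7], [3], [9]].
Insert 8: appended to row 1. P = [[1, 6, 7, 8], [3], [9]].
Insert 5: 5 bumps 6 from row 1; 6 appends to row 2. P = [[1, 5, 7, 8], [3, 6], [9]].
Insert 2: 2 bumps 5 from row 1; 5 bumps 6 from row 2; 6 bumps 9 from row 3; 9 starts row 4. P = [[1, 2, 7, 8], [3, 5], [6], [9]].
Insert 4: 4 bumps 7 from row 1; 7 appends to row 2. P = [[1, 2, 4, 8], [3, 5, 7], [6], [9]].

So P = [[1, 2, 4, 8], [3, 5, 7], [6], [9]], Q = [[1, 3, 5, 6], [2, 7, 9], [4], [8]].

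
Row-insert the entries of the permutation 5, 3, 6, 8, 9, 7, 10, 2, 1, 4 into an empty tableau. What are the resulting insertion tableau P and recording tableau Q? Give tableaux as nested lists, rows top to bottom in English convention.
P = [[1, 4, 7, 9, 10], [2, 6], [3, 8], [5]], Q = [[1, 3, 4, 5, 7], [2, 6], [8, 10], [9]]

Insert each entry of the permutation into P by Schensted row insertion, recording in Q the position of each new cell.

After inserting 5: P = [[5]].
After inserting 3: P = [[3], [5]].
After inserting 6: P = [[3, 6], [5]].
After inserting 8: P = [[3, 6, 8], [5]].
After inserting 9: P = [[3, 6, 8, 9], [5]].
After inserting 7: P = [[3, 6, 7, 9], [5, 8]].
After inserting 10: P = [[3, 6, 7, 9, 10], [5, 8]].
After inserting 2: P = [[2, 6, 7, 9, 10], [3, 8], [5]].
After inserting 1: P = [[1, 6, 7, 9, 10], [2, 8], [3], [5]].
After inserting 4: P = [[1, 4, 7, 9, 10], [2, 6], [3, 8], [5]].

So P = [[1, 4, 7, 9, 10], [2, 6], [3, 8], [5]], Q = [[1, 3, 4, 5, 7], [2, 6], [8, 10], [9]].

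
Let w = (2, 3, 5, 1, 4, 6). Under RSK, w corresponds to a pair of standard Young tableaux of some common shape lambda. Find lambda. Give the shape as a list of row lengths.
Row-insert each entry into an empty tableau.

After inserting 2: P = [[2]].
After inserting 3: P = [[2, 3]].
After inserting 5: P = [[2, 3, 5]].
After inserting 1: P = [[1, 3, 5], [2]].
After inserting 4: P = [[1, 3, 4], [2, 5]].
After inserting 6: P = [[1, 3, 4, 6], [2, 5]].

The final insertion tableau P = [[1, 3, 4, 6], [2, 5]] has shape [4, 2].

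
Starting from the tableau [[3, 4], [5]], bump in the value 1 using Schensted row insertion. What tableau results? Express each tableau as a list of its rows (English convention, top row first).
In row 1, 1 replaces 3 (the leftmost entry greater than 1); 3 is bumped to row 2. In row 2, 3 replaces 5 (the leftmost entry greater than 3); 5 is bumped to row 3. 5 starts a new row 3. The new tableau is [[1, 4], [3], [5]].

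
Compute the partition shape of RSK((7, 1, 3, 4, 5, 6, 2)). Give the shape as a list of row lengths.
Row-insert each entry into an empty tableau.

After inserting 7: P = [[7]].
After inserting 1: P = [[1], [7]].
After inserting 3: P = [[1, 3], [7]].
After inserting 4: P = [[1, 3, 4], [7]].
After inserting 5: P = [[1, 3, 4, 5], [7]].
After inserting 6: P = [[1, 3, 4, 5, 6], [7]].
After inserting 2: P = [[1, 2, 4, 5, 6], [3], [7]].

The final insertion tableau P = [[1, 2, 4, 5, 6], [3], [7]] has shape [5, 1, 1].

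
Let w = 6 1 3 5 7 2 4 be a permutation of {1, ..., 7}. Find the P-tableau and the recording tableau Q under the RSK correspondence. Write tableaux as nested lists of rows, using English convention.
Insert each entry of the permutation into P by Schensted row insertion, recording in Q the position of each new cell.

After inserting 6: P = [[6]].
After inserting 1: P = [[1], [6]].
After inserting 3: P = [[1, 3], [6]].
After inserting 5: P = [[1, 3, 5], [6]].
After inserting 7: P = [[1, 3, 5, 7], [6]].
After inserting 2: P = [[1, 2, 5, 7], [3], [6]].
After inserting 4: P = [[1, 2, 4, 7], [3, 5], [6]].

So P = [[1, 2, 4, 7], [3, 5], [6]], Q = [[1, 3, 4, 5], [2, 7], [6]].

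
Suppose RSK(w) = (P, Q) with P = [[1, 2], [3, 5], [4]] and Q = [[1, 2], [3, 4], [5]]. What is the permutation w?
4 5 1 3 2

Reverse the RSK construction: for i from n down to 1, find the cell of Q containing i, remove the entry at that cell from P, and reverse-bump it up through P; the value ejected from row 1 is w(i).

Step i=5: Q has 5 at row 3, column 1; remove 4 from row 3 of P and reverse-bump: 4 enters row 2 and ejects 3; 3 enters row 1 and ejects 2. So w(5) = 2. P is now [[1, 3], [4, 5]].
Step i=4: Q has 4 at row 2, column 2; remove 5 from row 2 of P and reverse-bump: 5 enters row 1 and ejects 3. So w(4) = 3. P is now [[1, 5], [4]].
Step i=3: Q has 3 at row 2, column 1; remove 4 from row 2 of P and reverse-bump: 4 enters row 1 and ejects 1. So w(3) = 1. P is now [[4, 5]].
Step i=2: Q has 2 at row 1, column 2; remove that cell from P, ejecting 5. So w(2) = 5. P is now [[4]].
Step i=1: Q has 1 at row 1, column 1; remove that cell from P, ejecting 4. So w(1) = 4. P is now [].

So w = 4 5 1 3 2.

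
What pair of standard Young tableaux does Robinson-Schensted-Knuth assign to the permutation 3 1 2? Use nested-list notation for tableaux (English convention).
P = [[1, 2], [3]], Q = [[1, 3], [2]]

Insert each entry of the permutation into P by Schensted row insertion, recording in Q the position of each new cell.

Insert 3: appended to row 1. P = [[3]].
Insert 1: 1 bumps 3 from row 1; 3 starts row 2. P = [[1], [3]].
Insert 2: appended to row 1. P = [[1, 2], [3]].

So P = [[1, 2], [3]], Q = [[1, 3], [2]].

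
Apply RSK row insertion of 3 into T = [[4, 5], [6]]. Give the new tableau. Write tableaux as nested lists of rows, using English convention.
In row 1, 3 replaces 4 (the leftmost entry greater than 3); 4 is bumped to row 2. In row 2, 4 replaces 6 (the leftmost entry greater than 4); 6 is bumped to row 3. 6 starts a new row 3. The new tableau is [[3, 5], [4], [6]].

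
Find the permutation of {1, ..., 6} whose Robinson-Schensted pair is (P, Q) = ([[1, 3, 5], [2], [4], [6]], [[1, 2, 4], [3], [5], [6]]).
Reverse the RSK construction: for i from n down to 1, find the cell of Q containing i, remove the entry at that cell from P, and reverse-bump it up through P; the value ejected from row 1 is w(i).

Step i=6: Q has 6 at row 4, column 1; remove 6 from row 4 of P and reverse-bump: 6 enters row 3 and ejects 4; 4 enters row 2 and ejects 2; 2 enters row 1 and ejects 1. So w(6) = 1. P is now [[2, 3, 5], [4], [6]].
Step i=5: Q has 5 at row 3, column 1; remove 6 from row 3 of P and reverse-bump: 6 enters row 2 and ejects 4; 4 enters row 1 and ejects 3. So w(5) = 3. P is now [[2, 4, 5], [6]].
Step i=4: Q has 4 at row 1, column 3; remove that cell from P, ejecting 5. So w(4) = 5. P is now [[2, 4], [6]].
Step i=3: Q has 3 at row 2, column 1; remove 6 from row 2 of P and reverse-bump: 6 enters row 1 and ejects 4. So w(3) = 4. P is now [[2, 6]].
Step i=2: Q has 2 at row 1, column 2; remove that cell from P, ejecting 6. So w(2) = 6. P is now [[2]].
Step i=1: Q has 1 at row 1, column 1; remove that cell from P, ejecting 2. So w(1) = 2. P is now [].

So w = 2 6 4 5 3 1.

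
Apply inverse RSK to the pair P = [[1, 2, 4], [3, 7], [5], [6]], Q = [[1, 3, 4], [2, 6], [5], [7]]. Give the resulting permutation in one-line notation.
Reverse the RSK construction: for i from n down to 1, find the cell of Q containing i, remove the entry at that cell from P, and reverse-bump it up through P; the value ejected from row 1 is w(i).

Step i=7: Q has 7 at row 4, column 1; remove 6 from row 4 of P and reverse-bump: 6 enters row 3 and ejects 5; 5 enters row 2 and ejects 3; 3 enters row 1 and ejects 2. So w(7) = 2. P is now [[1, 3, 4], [5, 7], [6]].
Step i=6: Q has 6 at row 2, column 2; remove 7 from row 2 of P and reverse-bump: 7 enters row 1 and ejects 4. So w(6) = 4. P is now [[1, 3, 7], [5], [6]].
Step i=5: Q has 5 at row 3, column 1; remove 6 from row 3 of P and reverse-bump: 6 enters row 2 and ejects 5; 5 enters row 1 and ejects 3. So w(5) = 3. P is now [[1, 5, 7], [6]].
Step i=4: Q has 4 at row 1, column 3; remove that cell from P, ejecting 7. So w(4) = 7. P is now [[1, 5], [6]].
Step i=3: Q has 3 at row 1, column 2; remove that cell from P, ejecting 5. So w(3) = 5. P is now [[1], [6]].
Step i=2: Q has 2 at row 2, column 1; remove 6 from row 2 of P and reverse-bump: 6 enters row 1 and ejects 1. So w(2) = 1. P is now [[6]].
Step i=1: Q has 1 at row 1, column 1; remove that cell from P, ejecting 6. So w(1) = 6. P is now [].

So w = 6 1 5 7 3 4 2.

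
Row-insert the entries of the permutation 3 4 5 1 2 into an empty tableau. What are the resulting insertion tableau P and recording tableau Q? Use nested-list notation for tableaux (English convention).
P = [[1, 2, 5], [3, 4]], Q = [[1, 2, 3], [4, 5]]

Insert each entry of the permutation into P by Schensted row insertion, recording in Q the position of each new cell.

After inserting 3: P = [[3]].
After inserting 4: P = [[3, 4]].
After inserting 5: P = [[3, 4, 5]].
After inserting 1: P = [[1, 4, 5], [3]].
After inserting 2: P = [[1, 2, 5], [3, 4]].

So P = [[1, 2, 5], [3, 4]], Q = [[1, 2, 3], [4, 5]].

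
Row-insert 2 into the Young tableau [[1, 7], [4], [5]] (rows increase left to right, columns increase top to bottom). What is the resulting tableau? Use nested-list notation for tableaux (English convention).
In row 1, 2 replaces 7 (the leftmost entry greater than 2); 7 is bumped to row 2. 7 is appended to row 2. The new tableau is [[1, 2], [4, 7], [5]].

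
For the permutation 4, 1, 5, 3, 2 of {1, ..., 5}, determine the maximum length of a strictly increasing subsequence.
2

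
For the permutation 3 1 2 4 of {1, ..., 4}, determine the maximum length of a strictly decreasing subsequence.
2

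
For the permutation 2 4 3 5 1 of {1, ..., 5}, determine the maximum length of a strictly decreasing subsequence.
3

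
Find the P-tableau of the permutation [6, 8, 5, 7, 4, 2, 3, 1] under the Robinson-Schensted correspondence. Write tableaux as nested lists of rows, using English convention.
Insert 6: appended to row 1. P = [[6]].
Insert 8: appended to row 1. P = [[6, 8]].
Insert 5: 5 bumps 6 from row 1; 6 starts row 2. P = [[5, 8], [6]].
Insert 7: 7 bumps 8 from row 1; 8 appends to row 2. P = [[5, 7], [6, 8]].
Insert 4: 4 bumps 5 from row 1; 5 bumps 6 from row 2; 6 starts row 3. P = [[4, 7], [5, 8], [6]].
Insert 2: 2 bumps 4 from row 1; 4 bumps 5 from row 2; 5 bumps 6 from row 3; 6 starts row 4. P = [[2, 7], [4, 8], [5], [6]].
Insert 3: 3 bumps 7 from row 1; 7 bumps 8 from row 2; 8 appends to row 3. P = [[2, 3], [4, 7], [5, 8], [6]].
Insert 1: 1 bumps 2 from row 1; 2 bumps 4 from row 2; 4 bumps 5 from row 3; 5 bumps 6 from row 4; 6 starts row 5. P = [[1, 3], [2, 7], [4, 8], [5], [6]].

So P = [[1, 3], [2, 7], [4, 8], [5], [6]].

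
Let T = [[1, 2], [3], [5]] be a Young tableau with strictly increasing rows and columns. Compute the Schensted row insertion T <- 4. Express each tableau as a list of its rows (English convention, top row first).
4 is larger than every entry of row 1, so it is appended to row 1. The new tableau is [[1, 2, 4], [3], [5]].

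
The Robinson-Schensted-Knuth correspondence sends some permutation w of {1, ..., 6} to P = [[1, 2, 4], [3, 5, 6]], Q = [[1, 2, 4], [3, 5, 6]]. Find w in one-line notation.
Reverse RSK: for i = n, n-1, ..., 1, locate i in Q, remove the corresponding corner cell from P, and reverse-bump its entry up through P; the value ejected from row 1 is w(i).

So w = 3 5 1 6 2 4.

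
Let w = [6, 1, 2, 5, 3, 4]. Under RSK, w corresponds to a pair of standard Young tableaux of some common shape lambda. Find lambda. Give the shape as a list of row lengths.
[4, 1, 1]

Row-insert each entry into an empty tableau.

After inserting 6: P = [[6]].
After inserting 1: P = [[1], [6]].
After inserting 2: P = [[1, 2], [6]].
After inserting 5: P = [[1, 2, 5], [6]].
After inserting 3: P = [[1, 2, 3], [5], [6]].
After inserting 4: P = [[1, 2, 3, 4], [5], [6]].

The final insertion tableau P = [[1, 2, 3, 4], [5], [6]] has shape [4, 1, 1].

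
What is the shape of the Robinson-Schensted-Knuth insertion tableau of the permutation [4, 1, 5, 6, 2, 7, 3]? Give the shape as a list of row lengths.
Row-insert each entry into an empty tableau.

After inserting 4: P = [[4]].
After inserting 1: P = [[1], [4]].
After inserting 5: P = [[1, 5], [4]].
After inserting 6: P = [[1, 5, 6], [4]].
After inserting 2: P = [[1, 2, 6], [4, 5]].
After inserting 7: P = [[1, 2, 6, 7], [4, 5]].
After inserting 3: P = [[1, 2, 3, 7], [4, 5, 6]].

The final insertion tableau P = [[1, 2, 3, 7], [4, 5, 6]] has shape [4, 3].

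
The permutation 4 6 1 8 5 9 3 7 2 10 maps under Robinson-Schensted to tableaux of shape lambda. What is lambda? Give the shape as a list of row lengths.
RSK row insertion gives P = [[1, 2, 7, 9, 10], [3, 5, 8], [4], [6]], which has shape [5, 3, 1, 1].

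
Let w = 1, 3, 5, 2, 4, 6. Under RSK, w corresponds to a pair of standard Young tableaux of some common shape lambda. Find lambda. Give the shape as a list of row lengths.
[4, 2]

RSK row insertion gives P = [[1, 2, 4, 6], [3, 5]], which has shape [4, 2].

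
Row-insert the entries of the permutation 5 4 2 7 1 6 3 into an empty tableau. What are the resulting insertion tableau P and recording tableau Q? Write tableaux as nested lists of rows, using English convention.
P = [[1, 3], [2, 6], [4, 7], [5]], Q = [[1, 4], [2, 6], [3, 7], [5]]

Insert each entry of the permutation into P by Schensted row insertion, recording in Q the position of each new cell.

After inserting 5: P = [[5]].
After inserting 4: P = [[4], [5]].
After inserting 2: P = [[2], [4], [5]].
After inserting 7: P = [[2, 7], [4], [5]].
After inserting 1: P = [[1, 7], [2], [4], [5]].
After inserting 6: P = [[1, 6], [2, 7], [4], [5]].
After inserting 3: P = [[1, 3], [2, 6], [4, 7], [5]].

So P = [[1, 3], [2, 6], [4, 7], [5]], Q = [[1, 4], [2, 6], [3, 7], [5]].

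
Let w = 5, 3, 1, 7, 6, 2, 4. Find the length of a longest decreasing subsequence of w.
3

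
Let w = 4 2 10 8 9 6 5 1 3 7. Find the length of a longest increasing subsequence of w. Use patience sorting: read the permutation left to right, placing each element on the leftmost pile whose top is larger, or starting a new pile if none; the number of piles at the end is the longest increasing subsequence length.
4: new pile. tops = [4]
2: onto pile 1 (replacing 4). tops = [2]
10: new pile. tops = [2, 10]
8: onto pile 2 (replacing 10). tops = [2, 8]
9: new pile. tops = [2, 8, 9]
6: onto pile 2 (replacing 8). tops = [2, 6, 9]
5: onto pile 2 (replacing 6). tops = [2, 5, 9]
1: onto pile 1 (replacing 2). tops = [1, 5, 9]
3: onto pile 2 (replacing 5). tops = [1, 3, 9]
7: onto pile 3 (replacing 9). tops = [1, 3, 7]

3 piles, so the longest increasing subsequence has length 3.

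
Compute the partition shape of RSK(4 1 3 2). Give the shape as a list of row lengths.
Row-insert each entry into an empty tableau.

After inserting 4: P = [[4]].
After inserting 1: P = [[1], [4]].
After inserting 3: P = [[1, 3], [4]].
After inserting 2: P = [[1, 2], [3], [4]].

The final insertion tableau P = [[1, 2], [3], [4]] has shape [2, 1, 1].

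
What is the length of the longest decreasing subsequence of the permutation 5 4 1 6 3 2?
4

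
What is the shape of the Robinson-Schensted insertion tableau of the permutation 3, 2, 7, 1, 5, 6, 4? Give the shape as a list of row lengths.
[3, 2, 2]

RSK row insertion gives P = [[1, 4, 6], [2, 5], [3, 7]], which has shape [3, 2, 2].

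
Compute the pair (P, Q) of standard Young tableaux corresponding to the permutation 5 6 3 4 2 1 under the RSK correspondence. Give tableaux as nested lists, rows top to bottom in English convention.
P = [[1, 4], [2, 6], [3], [5]], Q = [[1, 2], [3, 4], [5], [6]]

Insert each entry of the permutation into P by Schensted row insertion, recording in Q the position of each new cell.

Insert 5: appended to row 1. P = [[5]], Q = [[1]].
Insert 6: appended to row 1. P = [[5, 6]], Q = [[1, 2]].
Insert 3: 3 bumps 5 from row 1; 5 starts row 2. P = [[3, 6], [5]], Q = [[1, 2], [3]].
Insert 4: 4 bumps 6 from row 1; 6 appends to row 2. P = [[3, 4], [5, 6]], Q = [[1, 2], [3, 4]].
Insert 2: 2 bumps 3 from row 1; 3 bumps 5 from row 2; 5 starts row 3. P = [[2, 4], [3, 6], [5]], Q = [[1, 2], [3, 4], [5]].
Insert 1: 1 bumps 2 from row 1; 2 bumps 3 from row 2; 3 bumps 5 from row 3; 5 starts row 4. P = [[1, 4], [2, 6], [3], [5]], Q = [[1, 2], [3, 4], [5], [6]].

So P = [[1, 4], [2, 6], [3], [5]], Q = [[1, 2], [3, 4], [5], [6]].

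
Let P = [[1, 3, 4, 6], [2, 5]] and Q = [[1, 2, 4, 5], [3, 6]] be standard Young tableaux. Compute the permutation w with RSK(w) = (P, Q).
2 3 1 5 6 4

Reverse the RSK construction: for i from n down to 1, find the cell of Q containing i, remove the entry at that cell from P, and reverse-bump it up through P; the value ejected from row 1 is w(i).

Step i=6: Q has 6 at row 2, column 2; remove 5 from row 2 of P and reverse-bump: 5 enters row 1 and ejects 4. So w(6) = 4. P is now [[1, 3, 5, 6], [2]].
Step i=5: Q has 5 at row 1, column 4; remove that cell from P, ejecting 6. So w(5) = 6. P is now [[1, 3, 5], [2]].
Step i=4: Q has 4 at row 1, column 3; remove that cell from P, ejecting 5. So w(4) = 5. P is now [[1, 3], [2]].
Step i=3: Q has 3 at row 2, column 1; remove 2 from row 2 of P and reverse-bump: 2 enters row 1 and ejects 1. So w(3) = 1. P is now [[2, 3]].
Step i=2: Q has 2 at row 1, column 2; remove that cell from P, ejecting 3. So w(2) = 3. P is now [[2]].
Step i=1: Q has 1 at row 1, column 1; remove that cell from P, ejecting 2. So w(1) = 2. P is now [].

So w = 2 3 1 5 6 4.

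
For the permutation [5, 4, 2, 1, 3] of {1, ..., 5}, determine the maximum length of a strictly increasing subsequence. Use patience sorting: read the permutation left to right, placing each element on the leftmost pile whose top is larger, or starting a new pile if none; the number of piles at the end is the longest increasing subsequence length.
2

5: new pile. tops = [5]
4: onto pile 1 (replacing 5). tops = [4]
2: onto pile 1 (replacing 4). tops = [2]
1: onto pile 1 (replacing 2). tops = [1]
3: new pile. tops = [1, 3]

2 piles, so the longest increasing subsequence has length 2.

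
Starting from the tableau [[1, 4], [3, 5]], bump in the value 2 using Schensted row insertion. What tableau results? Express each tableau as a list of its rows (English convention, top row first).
[[1, 2], [3, 4], [5]]

In row 1, 2 replaces 4 (the leftmost entry greater than 2); 4 is bumped to row 2. In row 2, 4 replaces 5 (the leftmost entry greater than 4); 5 is bumped to row 3. 5 starts a new row 3. The new tableau is [[1, 2], [3, 4], [5]].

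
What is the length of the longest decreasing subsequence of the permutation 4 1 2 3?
2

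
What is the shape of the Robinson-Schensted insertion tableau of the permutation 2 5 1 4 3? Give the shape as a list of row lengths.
[2, 2, 1]

Row-insert each entry into an empty tableau.

After inserting 2: P = [[2]].
After inserting 5: P = [[2, 5]].
After inserting 1: P = [[1, 5], [2]].
After inserting 4: P = [[1, 4], [2, 5]].
After inserting 3: P = [[1, 3], [2, 4], [5]].

The final insertion tableau P = [[1, 3], [2, 4], [5]] has shape [2, 2, 1].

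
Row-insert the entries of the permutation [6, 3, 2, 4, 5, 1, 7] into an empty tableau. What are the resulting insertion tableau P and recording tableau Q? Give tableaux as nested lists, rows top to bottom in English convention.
P = [[1, 4, 5, 7], [2], [3], [6]], Q = [[1, 4, 5, 7], [2], [3], [6]]

Insert each entry of the permutation into P by Schensted row insertion, recording in Q the position of each new cell.

After inserting 6: P = [[6]].
After inserting 3: P = [[3], [6]].
After inserting 2: P = [[2], [3], [6]].
After inserting 4: P = [[2, 4], [3], [6]].
After inserting 5: P = [[2, 4, 5], [3], [6]].
After inserting 1: P = [[1, 4, 5], [2], [3], [6]].
After inserting 7: P = [[1, 4, 5, 7], [2], [3], [6]].

So P = [[1, 4, 5, 7], [2], [3], [6]], Q = [[1, 4, 5, 7], [2], [3], [6]].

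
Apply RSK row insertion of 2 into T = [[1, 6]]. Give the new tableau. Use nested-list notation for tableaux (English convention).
[[1, 2], [6]]

In row 1, 2 replaces 6 (the leftmost entry greater than 2); 6 is bumped to row 2. 6 starts a new row 2. The new tableau is [[1, 2], [6]].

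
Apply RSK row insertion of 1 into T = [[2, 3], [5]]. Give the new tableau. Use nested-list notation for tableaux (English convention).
In row 1, 1 replaces 2 (the leftmost entry greater than 1); 2 is bumped to row 2. In row 2, 2 replaces 5 (the leftmost entry greater than 2); 5 is bumped to row 3. 5 starts a new row 3. The new tableau is [[1, 3], [2], [5]].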